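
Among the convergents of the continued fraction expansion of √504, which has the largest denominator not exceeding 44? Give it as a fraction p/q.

449/20

√504 = [22; 2, 4, 2, 44, …] (period length 4).
Convergents:
  p_0/q_0 = 22/1
  p_1/q_1 = 45/2
  p_2/q_2 = 202/9
  p_3/q_3 = 449/20
  p_4/q_4 = 19958/889
q_3 = 20 ≤ 44 < 889 = q_4, so the answer is 449/20.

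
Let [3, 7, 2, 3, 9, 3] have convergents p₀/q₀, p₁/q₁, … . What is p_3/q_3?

Using pₖ = aₖpₖ₋₁ + pₖ₋₂, qₖ = aₖqₖ₋₁ + qₖ₋₂ (with p₋₁=1, p₋₂=0, q₋₁=0, q₋₂=1):
  k=0: a=3, p=3, q=1
  k=1: a=7, p=22, q=7
  k=2: a=2, p=47, q=15
  k=3: a=3, p=163, q=52

163/52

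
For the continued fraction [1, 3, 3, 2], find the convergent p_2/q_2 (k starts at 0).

Using pₖ = aₖpₖ₋₁ + pₖ₋₂, qₖ = aₖqₖ₋₁ + qₖ₋₂ (with p₋₁=1, p₋₂=0, q₋₁=0, q₋₂=1):
  k=0: a=1, p=1, q=1
  k=1: a=3, p=4, q=3
  k=2: a=3, p=13, q=10

13/10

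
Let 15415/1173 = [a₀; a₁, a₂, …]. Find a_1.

15415 = 13·1173 + 166   →  a_0 = 13
1173 = 7·166 + 11   →  a_1 = 7

7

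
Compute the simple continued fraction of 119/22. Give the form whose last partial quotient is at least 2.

[5; 2, 2, 4]

119 = 5×22 + 9
22 = 2×9 + 4
9 = 2×4 + 1
4 = 4×1 + 0  (stop)
So 119/22 = [5; 2, 2, 4].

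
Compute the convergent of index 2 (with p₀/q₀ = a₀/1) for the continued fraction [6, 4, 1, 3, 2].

Using pₖ = aₖpₖ₋₁ + pₖ₋₂, qₖ = aₖqₖ₋₁ + qₖ₋₂ (with p₋₁=1, p₋₂=0, q₋₁=0, q₋₂=1):
  k=0: a=6, p=6, q=1
  k=1: a=4, p=25, q=4
  k=2: a=1, p=31, q=5

31/5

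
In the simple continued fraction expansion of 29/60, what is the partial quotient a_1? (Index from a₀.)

2

29 = 0·60 + 29   →  a_0 = 0
60 = 2·29 + 2   →  a_1 = 2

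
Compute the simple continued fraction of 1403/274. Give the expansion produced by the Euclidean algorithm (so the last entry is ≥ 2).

[5; 8, 3, 3, 3]

1403 = 5×274 + 33
274 = 8×33 + 10
33 = 3×10 + 3
10 = 3×3 + 1
3 = 3×1 + 0  (stop)
So 1403/274 = [5; 8, 3, 3, 3].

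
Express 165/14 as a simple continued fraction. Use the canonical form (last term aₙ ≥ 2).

165 = 11×14 + 11
14 = 1×11 + 3
11 = 3×3 + 2
3 = 1×2 + 1
2 = 2×1 + 0  (stop)
So 165/14 = [11; 1, 3, 1, 2].

[11; 1, 3, 1, 2]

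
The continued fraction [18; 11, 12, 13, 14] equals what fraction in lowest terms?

443084/24493

Fold from the inside: start with 14/1.
  13 + 1/14 = 183/14
  12 + 14/183 = 2210/183
  11 + 183/2210 = 24493/2210
  18 + 2210/24493 = 443084/24493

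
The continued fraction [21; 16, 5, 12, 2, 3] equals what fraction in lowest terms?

150781/7159

Fold from the inside: start with 3/1.
  2 + 1/3 = 7/3
  12 + 3/7 = 87/7
  5 + 7/87 = 442/87
  16 + 87/442 = 7159/442
  21 + 442/7159 = 150781/7159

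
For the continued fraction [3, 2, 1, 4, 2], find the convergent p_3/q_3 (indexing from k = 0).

Using pₖ = aₖpₖ₋₁ + pₖ₋₂, qₖ = aₖqₖ₋₁ + qₖ₋₂ (with p₋₁=1, p₋₂=0, q₋₁=0, q₋₂=1):
  k=0: a=3, p=3, q=1
  k=1: a=2, p=7, q=2
  k=2: a=1, p=10, q=3
  k=3: a=4, p=47, q=14

47/14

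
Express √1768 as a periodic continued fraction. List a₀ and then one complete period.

a₀ = ⌊√1768⌋ = 42.
With m₀=0, d₀=1 and mₖ₊₁ = dₖaₖ − mₖ, dₖ₊₁ = (n − mₖ₊₁²)/dₖ, aₖ₊₁ = ⌊(a₀+mₖ₊₁)/dₖ₊₁⌋:
  k=1: m=42, d=4, a=21
  k=2: m=42, d=1, a=84
d=1 and a=2a₀=84 at k=2, so the next step gives (m, d) = (42, 4) again — its k=1 value — and the period has length 2.

[42; 21, 84]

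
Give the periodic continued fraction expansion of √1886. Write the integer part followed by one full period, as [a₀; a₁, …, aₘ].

[43; 2, 2, 1, 42, 1, 2, 2, 86]

a₀ = ⌊√1886⌋ = 43.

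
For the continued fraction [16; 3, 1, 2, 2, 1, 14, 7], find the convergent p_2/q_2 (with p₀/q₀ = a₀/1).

65/4

Using pₖ = aₖpₖ₋₁ + pₖ₋₂, qₖ = aₖqₖ₋₁ + qₖ₋₂ (with p₋₁=1, p₋₂=0, q₋₁=0, q₋₂=1):
  k=0: a=16, p=16, q=1
  k=1: a=3, p=49, q=3
  k=2: a=1, p=65, q=4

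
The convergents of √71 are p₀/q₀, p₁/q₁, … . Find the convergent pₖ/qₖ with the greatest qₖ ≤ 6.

√71 = [8; 2, 2, 1, 7, 1, 2, 2, 16, …] (period length 8).
Convergents:
  p_0/q_0 = 8/1
  p_1/q_1 = 17/2
  p_2/q_2 = 42/5
  p_3/q_3 = 59/7
q_2 = 5 ≤ 6 < 7 = q_3, so the answer is 42/5.

42/5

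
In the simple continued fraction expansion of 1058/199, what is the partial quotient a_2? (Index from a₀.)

1058 = 5·199 + 63   →  a_0 = 5
199 = 3·63 + 10   →  a_1 = 3
63 = 6·10 + 3   →  a_2 = 6

6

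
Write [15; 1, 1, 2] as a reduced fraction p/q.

78/5

Fold from the inside: start with 2/1.
  1 + 1/2 = 3/2
  1 + 2/3 = 5/3
  15 + 3/5 = 78/5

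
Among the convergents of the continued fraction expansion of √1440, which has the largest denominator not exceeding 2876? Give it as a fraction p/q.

54758/1443

√1440 = [37; 1, 17, 1, 74, …] (period length 4).
Convergents:
  p_0/q_0 = 37/1
  p_1/q_1 = 38/1
  p_2/q_2 = 683/18
  p_3/q_3 = 721/19
  p_4/q_4 = 54037/1424
  p_5/q_5 = 54758/1443
  p_6/q_6 = 984923/25955
q_5 = 1443 ≤ 2876 < 25955 = q_6, so the answer is 54758/1443.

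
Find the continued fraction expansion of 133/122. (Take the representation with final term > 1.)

[1; 11, 11]

133 = 1*122 + 11
122 = 11*11 + 1
11 = 11*1 + 0  (stop)
So 133/122 = [1; 11, 11].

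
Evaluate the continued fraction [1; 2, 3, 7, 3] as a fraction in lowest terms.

Using pₖ = aₖpₖ₋₁ + pₖ₋₂ and qₖ = aₖqₖ₋₁ + qₖ₋₂:
  k=0: a=1, p=1, q=1
  k=1: a=2, p=3, q=2
  k=2: a=3, p=10, q=7
  k=3: a=7, p=73, q=51
  k=4: a=3, p=229, q=160

229/160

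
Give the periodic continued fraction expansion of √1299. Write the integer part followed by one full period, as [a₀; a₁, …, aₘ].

a₀ = ⌊√1299⌋ = 36.
With m₀=0, d₀=1 and mₖ₊₁ = dₖaₖ − mₖ, dₖ₊₁ = (n − mₖ₊₁²)/dₖ, aₖ₊₁ = ⌊(a₀+mₖ₊₁)/dₖ₊₁⌋:
  k=1: m=36, d=3, a=24
  k=2: m=36, d=1, a=72
d=1 and a=2a₀=72 at k=2, so the next step gives (m, d) = (36, 3) again — its k=1 value — and the period has length 2.

[36; 24, 72]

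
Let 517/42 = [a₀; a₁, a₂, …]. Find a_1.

3

517 = 12·42 + 13   →  a_0 = 12
42 = 3·13 + 3   →  a_1 = 3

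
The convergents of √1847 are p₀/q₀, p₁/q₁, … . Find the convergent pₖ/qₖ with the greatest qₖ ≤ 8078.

158885/3697

√1847 = [42; 1, 41, 1, 84, …] (period length 4).
Convergents:
  p_0/q_0 = 42/1
  p_1/q_1 = 43/1
  p_2/q_2 = 1805/42
  p_3/q_3 = 1848/43
  p_4/q_4 = 157037/3654
  p_5/q_5 = 158885/3697
  p_6/q_6 = 6671322/155231
q_5 = 3697 ≤ 8078 < 155231 = q_6, so the answer is 158885/3697.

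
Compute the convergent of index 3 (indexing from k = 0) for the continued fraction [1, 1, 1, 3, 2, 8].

Using pₖ = aₖpₖ₋₁ + pₖ₋₂, qₖ = aₖqₖ₋₁ + qₖ₋₂ (with p₋₁=1, p₋₂=0, q₋₁=0, q₋₂=1):
  k=0: a=1, p=1, q=1
  k=1: a=1, p=2, q=1
  k=2: a=1, p=3, q=2
  k=3: a=3, p=11, q=7

11/7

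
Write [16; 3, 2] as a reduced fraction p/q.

114/7

Using pₖ = aₖpₖ₋₁ + pₖ₋₂ and qₖ = aₖqₖ₋₁ + qₖ₋₂:
  k=0: a=16, p=16, q=1
  k=1: a=3, p=49, q=3
  k=2: a=2, p=114, q=7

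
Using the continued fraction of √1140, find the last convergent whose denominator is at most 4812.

√1140 = [33; 1, 3, 4, 3, 1, 66, …] (period length 6).
Convergents:
  p_0/q_0 = 33/1
  p_1/q_1 = 34/1
  p_2/q_2 = 135/4
  p_3/q_3 = 574/17
  p_4/q_4 = 1857/55
  p_5/q_5 = 2431/72
  p_6/q_6 = 162303/4807
  p_7/q_7 = 164734/4879
q_6 = 4807 ≤ 4812 < 4879 = q_7, so the answer is 162303/4807.

162303/4807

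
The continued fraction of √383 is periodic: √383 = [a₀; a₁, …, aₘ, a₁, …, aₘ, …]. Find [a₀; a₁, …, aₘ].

a₀ = ⌊√383⌋ = 19.
With m₀=0, d₀=1 and mₖ₊₁ = dₖaₖ − mₖ, dₖ₊₁ = (n − mₖ₊₁²)/dₖ, aₖ₊₁ = ⌊(a₀+mₖ₊₁)/dₖ₊₁⌋:
  k=1: m=19, d=22, a=1
  k=2: m=3, d=17, a=1
  k=3: m=14, d=11, a=3
  k=4: m=19, d=2, a=19
  k=5: m=19, d=11, a=3
  k=6: m=14, d=17, a=1
  k=7: m=3, d=22, a=1
  k=8: m=19, d=1, a=38
d=1 and a=2a₀=38 at k=8, so the next step gives (m, d) = (19, 22) again — its k=1 value — and the period has length 8.

[19; 1, 1, 3, 19, 3, 1, 1, 38]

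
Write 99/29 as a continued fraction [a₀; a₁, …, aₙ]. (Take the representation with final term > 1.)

[3; 2, 2, 2, 2]

99 = 3·29 + 12
29 = 2·12 + 5
12 = 2·5 + 2
5 = 2·2 + 1
2 = 2·1 + 0  (stop)
So 99/29 = [3; 2, 2, 2, 2].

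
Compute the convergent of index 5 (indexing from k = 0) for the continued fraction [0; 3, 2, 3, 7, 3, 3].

Using pₖ = aₖpₖ₋₁ + pₖ₋₂, qₖ = aₖqₖ₋₁ + qₖ₋₂ (with p₋₁=1, p₋₂=0, q₋₁=0, q₋₂=1):
  k=0: a=0, p=0, q=1
  k=1: a=3, p=1, q=3
  k=2: a=2, p=2, q=7
  k=3: a=3, p=7, q=24
  k=4: a=7, p=51, q=175
  k=5: a=3, p=160, q=549

160/549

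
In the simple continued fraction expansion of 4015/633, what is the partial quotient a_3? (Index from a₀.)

4015 = 6·633 + 217   →  a_0 = 6
633 = 2·217 + 199   →  a_1 = 2
217 = 1·199 + 18   →  a_2 = 1
199 = 11·18 + 1   →  a_3 = 11

11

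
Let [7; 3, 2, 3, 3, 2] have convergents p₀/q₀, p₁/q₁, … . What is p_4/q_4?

Using pₖ = aₖpₖ₋₁ + pₖ₋₂, qₖ = aₖqₖ₋₁ + qₖ₋₂ (with p₋₁=1, p₋₂=0, q₋₁=0, q₋₂=1):
  k=0: a=7, p=7, q=1
  k=1: a=3, p=22, q=3
  k=2: a=2, p=51, q=7
  k=3: a=3, p=175, q=24
  k=4: a=3, p=576, q=79

576/79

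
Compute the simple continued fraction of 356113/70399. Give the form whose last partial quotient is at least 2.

[5; 17, 10, 2, 11, 17]

356113 = 5·70399 + 4118
70399 = 17·4118 + 393
4118 = 10·393 + 188
393 = 2·188 + 17
188 = 11·17 + 1
17 = 17·1 + 0  (stop)
So 356113/70399 = [5; 17, 10, 2, 11, 17].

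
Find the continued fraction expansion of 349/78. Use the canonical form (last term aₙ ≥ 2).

[4; 2, 9, 4]

349 = 4·78 + 37
78 = 2·37 + 4
37 = 9·4 + 1
4 = 4·1 + 0  (stop)
So 349/78 = [4; 2, 9, 4].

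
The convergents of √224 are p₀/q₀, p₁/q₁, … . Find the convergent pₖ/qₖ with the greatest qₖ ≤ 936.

13455/899

√224 = [14; 1, 28, …] (period length 2).
Convergents:
  p_0/q_0 = 14/1
  p_1/q_1 = 15/1
  p_2/q_2 = 434/29
  p_3/q_3 = 449/30
  p_4/q_4 = 13006/869
  p_5/q_5 = 13455/899
  p_6/q_6 = 389746/26041
q_5 = 899 ≤ 936 < 26041 = q_6, so the answer is 13455/899.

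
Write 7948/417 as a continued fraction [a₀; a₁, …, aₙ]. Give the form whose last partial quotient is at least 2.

7948 = 19*417 + 25
417 = 16*25 + 17
25 = 1*17 + 8
17 = 2*8 + 1
8 = 8*1 + 0  (stop)
So 7948/417 = [19; 16, 1, 2, 8].

[19; 16, 1, 2, 8]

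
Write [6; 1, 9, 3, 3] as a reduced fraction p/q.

711/103

Fold from the inside: start with 3/1.
  3 + 1/3 = 10/3
  9 + 3/10 = 93/10
  1 + 10/93 = 103/93
  6 + 93/103 = 711/103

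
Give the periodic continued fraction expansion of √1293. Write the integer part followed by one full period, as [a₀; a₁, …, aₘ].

[35; 1, 22, 1, 70]

a₀ = ⌊√1293⌋ = 35.
With m₀=0, d₀=1 and mₖ₊₁ = dₖaₖ − mₖ, dₖ₊₁ = (n − mₖ₊₁²)/dₖ, aₖ₊₁ = ⌊(a₀+mₖ₊₁)/dₖ₊₁⌋:
  k=1: m=35, d=68, a=1
  k=2: m=33, d=3, a=22
  k=3: m=33, d=68, a=1
  k=4: m=35, d=1, a=70
d=1 and a=2a₀=70 at k=4, so the next step gives (m, d) = (35, 68) again — its k=1 value — and the period has length 4.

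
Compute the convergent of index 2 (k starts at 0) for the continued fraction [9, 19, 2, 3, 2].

353/39

Using pₖ = aₖpₖ₋₁ + pₖ₋₂, qₖ = aₖqₖ₋₁ + qₖ₋₂ (with p₋₁=1, p₋₂=0, q₋₁=0, q₋₂=1):
  k=0: a=9, p=9, q=1
  k=1: a=19, p=172, q=19
  k=2: a=2, p=353, q=39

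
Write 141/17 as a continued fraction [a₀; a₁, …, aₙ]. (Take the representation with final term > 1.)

141 = 8*17 + 5
17 = 3*5 + 2
5 = 2*2 + 1
2 = 2*1 + 0  (stop)
So 141/17 = [8; 3, 2, 2].

[8; 3, 2, 2]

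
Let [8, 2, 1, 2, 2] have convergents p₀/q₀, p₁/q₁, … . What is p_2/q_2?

25/3

Using pₖ = aₖpₖ₋₁ + pₖ₋₂, qₖ = aₖqₖ₋₁ + qₖ₋₂ (with p₋₁=1, p₋₂=0, q₋₁=0, q₋₂=1):
  k=0: a=8, p=8, q=1
  k=1: a=2, p=17, q=2
  k=2: a=1, p=25, q=3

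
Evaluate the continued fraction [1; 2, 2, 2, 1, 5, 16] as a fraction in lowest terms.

2216/1569

Fold from the inside: start with 16/1.
  5 + 1/16 = 81/16
  1 + 16/81 = 97/81
  2 + 81/97 = 275/97
  2 + 97/275 = 647/275
  2 + 275/647 = 1569/647
  1 + 647/1569 = 2216/1569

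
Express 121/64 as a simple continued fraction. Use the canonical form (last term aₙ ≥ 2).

121 = 1×64 + 57
64 = 1×57 + 7
57 = 8×7 + 1
7 = 7×1 + 0  (stop)
So 121/64 = [1; 1, 8, 7].

[1; 1, 8, 7]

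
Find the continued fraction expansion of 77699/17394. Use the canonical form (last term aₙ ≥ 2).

[4; 2, 7, 13, 5, 8, 2]

77699 = 4·17394 + 8123
17394 = 2·8123 + 1148
8123 = 7·1148 + 87
1148 = 13·87 + 17
87 = 5·17 + 2
17 = 8·2 + 1
2 = 2·1 + 0  (stop)
So 77699/17394 = [4; 2, 7, 13, 5, 8, 2].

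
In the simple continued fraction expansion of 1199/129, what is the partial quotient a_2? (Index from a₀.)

2

1199 = 9·129 + 38   →  a_0 = 9
129 = 3·38 + 15   →  a_1 = 3
38 = 2·15 + 8   →  a_2 = 2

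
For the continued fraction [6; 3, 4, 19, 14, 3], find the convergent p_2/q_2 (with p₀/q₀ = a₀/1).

Using pₖ = aₖpₖ₋₁ + pₖ₋₂, qₖ = aₖqₖ₋₁ + qₖ₋₂ (with p₋₁=1, p₋₂=0, q₋₁=0, q₋₂=1):
  k=0: a=6, p=6, q=1
  k=1: a=3, p=19, q=3
  k=2: a=4, p=82, q=13

82/13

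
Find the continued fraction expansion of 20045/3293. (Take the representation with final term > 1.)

20045 = 6·3293 + 287
3293 = 11·287 + 136
287 = 2·136 + 15
136 = 9·15 + 1
15 = 15·1 + 0  (stop)
So 20045/3293 = [6; 11, 2, 9, 15].

[6; 11, 2, 9, 15]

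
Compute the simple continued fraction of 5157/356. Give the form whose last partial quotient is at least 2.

5157 = 14*356 + 173
356 = 2*173 + 10
173 = 17*10 + 3
10 = 3*3 + 1
3 = 3*1 + 0  (stop)
So 5157/356 = [14; 2, 17, 3, 3].

[14; 2, 17, 3, 3]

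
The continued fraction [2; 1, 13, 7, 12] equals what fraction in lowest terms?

3521/1202

Fold from the inside: start with 12/1.
  7 + 1/12 = 85/12
  13 + 12/85 = 1117/85
  1 + 85/1117 = 1202/1117
  2 + 1117/1202 = 3521/1202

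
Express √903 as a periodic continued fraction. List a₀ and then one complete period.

a₀ = ⌊√903⌋ = 30.
With m₀=0, d₀=1 and mₖ₊₁ = dₖaₖ − mₖ, dₖ₊₁ = (n − mₖ₊₁²)/dₖ, aₖ₊₁ = ⌊(a₀+mₖ₊₁)/dₖ₊₁⌋:
  k=1: m=30, d=3, a=20
  k=2: m=30, d=1, a=60
d=1 and a=2a₀=60 at k=2, so the next step gives (m, d) = (30, 3) again — its k=1 value — and the period has length 2.

[30; 20, 60]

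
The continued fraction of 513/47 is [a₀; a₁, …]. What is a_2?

10

513 = 10·47 + 43   →  a_0 = 10
47 = 1·43 + 4   →  a_1 = 1
43 = 10·4 + 3   →  a_2 = 10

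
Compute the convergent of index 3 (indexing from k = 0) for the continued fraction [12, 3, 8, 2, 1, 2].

Using pₖ = aₖpₖ₋₁ + pₖ₋₂, qₖ = aₖqₖ₋₁ + qₖ₋₂ (with p₋₁=1, p₋₂=0, q₋₁=0, q₋₂=1):
  k=0: a=12, p=12, q=1
  k=1: a=3, p=37, q=3
  k=2: a=8, p=308, q=25
  k=3: a=2, p=653, q=53

653/53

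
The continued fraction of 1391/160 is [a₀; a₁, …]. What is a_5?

1391 = 8·160 + 111   →  a_0 = 8
160 = 1·111 + 49   →  a_1 = 1
111 = 2·49 + 13   →  a_2 = 2
49 = 3·13 + 10   →  a_3 = 3
13 = 1·10 + 3   →  a_4 = 1
10 = 3·3 + 1   →  a_5 = 3

3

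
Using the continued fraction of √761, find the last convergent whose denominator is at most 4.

55/2

√761 = [27; 1, 1, 2, 2, 1, 1, 54, …] (period length 7).
Convergents:
  p_0/q_0 = 27/1
  p_1/q_1 = 28/1
  p_2/q_2 = 55/2
  p_3/q_3 = 138/5
q_2 = 2 ≤ 4 < 5 = q_3, so the answer is 55/2.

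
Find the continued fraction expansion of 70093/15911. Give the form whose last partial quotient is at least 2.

[4; 2, 2, 7, 8, 7, 2, 3]

70093 = 4×15911 + 6449
15911 = 2×6449 + 3013
6449 = 2×3013 + 423
3013 = 7×423 + 52
423 = 8×52 + 7
52 = 7×7 + 3
7 = 2×3 + 1
3 = 3×1 + 0  (stop)
So 70093/15911 = [4; 2, 2, 7, 8, 7, 2, 3].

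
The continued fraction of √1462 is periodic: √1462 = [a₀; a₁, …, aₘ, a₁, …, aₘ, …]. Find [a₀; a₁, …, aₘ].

a₀ = ⌊√1462⌋ = 38.
With m₀=0, d₀=1 and mₖ₊₁ = dₖaₖ − mₖ, dₖ₊₁ = (n − mₖ₊₁²)/dₖ, aₖ₊₁ = ⌊(a₀+mₖ₊₁)/dₖ₊₁⌋:
  k=1: m=38, d=18, a=4
  k=2: m=34, d=17, a=4
  k=3: m=34, d=18, a=4
  k=4: m=38, d=1, a=76
d=1 and a=2a₀=76 at k=4, so the next step gives (m, d) = (38, 18) again — its k=1 value — and the period has length 4.

[38; 4, 4, 4, 76]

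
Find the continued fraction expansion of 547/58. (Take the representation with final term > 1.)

547 = 9*58 + 25
58 = 2*25 + 8
25 = 3*8 + 1
8 = 8*1 + 0  (stop)
So 547/58 = [9; 2, 3, 8].

[9; 2, 3, 8]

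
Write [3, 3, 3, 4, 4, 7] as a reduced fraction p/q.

4349/1317

Using pₖ = aₖpₖ₋₁ + pₖ₋₂ and qₖ = aₖqₖ₋₁ + qₖ₋₂:
  k=0: a=3, p=3, q=1
  k=1: a=3, p=10, q=3
  k=2: a=3, p=33, q=10
  k=3: a=4, p=142, q=43
  k=4: a=4, p=601, q=182
  k=5: a=7, p=4349, q=1317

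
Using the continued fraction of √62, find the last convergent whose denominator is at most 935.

6937/881

√62 = [7; 1, 6, 1, 14, …] (period length 4).
Convergents:
  p_0/q_0 = 7/1
  p_1/q_1 = 8/1
  p_2/q_2 = 55/7
  p_3/q_3 = 63/8
  p_4/q_4 = 937/119
  p_5/q_5 = 1000/127
  p_6/q_6 = 6937/881
  p_7/q_7 = 7937/1008
q_6 = 881 ≤ 935 < 1008 = q_7, so the answer is 6937/881.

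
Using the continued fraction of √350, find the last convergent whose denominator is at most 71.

√350 = [18; 1, 2, 2, 2, 1, 36, …] (period length 6).
Convergents:
  p_0/q_0 = 18/1
  p_1/q_1 = 19/1
  p_2/q_2 = 56/3
  p_3/q_3 = 131/7
  p_4/q_4 = 318/17
  p_5/q_5 = 449/24
  p_6/q_6 = 16482/881
q_5 = 24 ≤ 71 < 881 = q_6, so the answer is 449/24.

449/24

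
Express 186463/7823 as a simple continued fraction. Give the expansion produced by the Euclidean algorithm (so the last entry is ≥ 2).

[23; 1, 5, 14, 2, 14, 3]

186463 = 23×7823 + 6534
7823 = 1×6534 + 1289
6534 = 5×1289 + 89
1289 = 14×89 + 43
89 = 2×43 + 3
43 = 14×3 + 1
3 = 3×1 + 0  (stop)
So 186463/7823 = [23; 1, 5, 14, 2, 14, 3].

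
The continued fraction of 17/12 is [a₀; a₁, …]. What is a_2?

2

17 = 1·12 + 5   →  a_0 = 1
12 = 2·5 + 2   →  a_1 = 2
5 = 2·2 + 1   →  a_2 = 2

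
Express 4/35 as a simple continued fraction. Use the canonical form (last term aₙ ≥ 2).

4 = 0·35 + 4
35 = 8·4 + 3
4 = 1·3 + 1
3 = 3·1 + 0  (stop)
So 4/35 = [0; 8, 1, 3].

[0; 8, 1, 3]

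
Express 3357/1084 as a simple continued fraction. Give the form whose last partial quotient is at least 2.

[3; 10, 3, 11, 3]

3357 = 3·1084 + 105
1084 = 10·105 + 34
105 = 3·34 + 3
34 = 11·3 + 1
3 = 3·1 + 0  (stop)
So 3357/1084 = [3; 10, 3, 11, 3].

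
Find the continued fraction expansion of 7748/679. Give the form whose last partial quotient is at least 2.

7748 = 11*679 + 279
679 = 2*279 + 121
279 = 2*121 + 37
121 = 3*37 + 10
37 = 3*10 + 7
10 = 1*7 + 3
7 = 2*3 + 1
3 = 3*1 + 0  (stop)
So 7748/679 = [11; 2, 2, 3, 3, 1, 2, 3].

[11; 2, 2, 3, 3, 1, 2, 3]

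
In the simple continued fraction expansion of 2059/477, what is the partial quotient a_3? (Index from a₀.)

2059 = 4·477 + 151   →  a_0 = 4
477 = 3·151 + 24   →  a_1 = 3
151 = 6·24 + 7   →  a_2 = 6
24 = 3·7 + 3   →  a_3 = 3

3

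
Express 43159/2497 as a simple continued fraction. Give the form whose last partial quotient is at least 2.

43159 = 17·2497 + 710
2497 = 3·710 + 367
710 = 1·367 + 343
367 = 1·343 + 24
343 = 14·24 + 7
24 = 3·7 + 3
7 = 2·3 + 1
3 = 3·1 + 0  (stop)
So 43159/2497 = [17; 3, 1, 1, 14, 3, 2, 3].

[17; 3, 1, 1, 14, 3, 2, 3]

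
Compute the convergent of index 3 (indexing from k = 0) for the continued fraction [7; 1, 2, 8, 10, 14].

192/25

Using pₖ = aₖpₖ₋₁ + pₖ₋₂, qₖ = aₖqₖ₋₁ + qₖ₋₂ (with p₋₁=1, p₋₂=0, q₋₁=0, q₋₂=1):
  k=0: a=7, p=7, q=1
  k=1: a=1, p=8, q=1
  k=2: a=2, p=23, q=3
  k=3: a=8, p=192, q=25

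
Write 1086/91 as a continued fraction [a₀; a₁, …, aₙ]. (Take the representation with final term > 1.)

1086 = 11×91 + 85
91 = 1×85 + 6
85 = 14×6 + 1
6 = 6×1 + 0  (stop)
So 1086/91 = [11; 1, 14, 6].

[11; 1, 14, 6]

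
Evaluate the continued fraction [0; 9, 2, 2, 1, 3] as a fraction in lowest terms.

26/245

Fold from the inside: start with 3/1.
  1 + 1/3 = 4/3
  2 + 3/4 = 11/4
  2 + 4/11 = 26/11
  9 + 11/26 = 245/26
  0 + 26/245 = 26/245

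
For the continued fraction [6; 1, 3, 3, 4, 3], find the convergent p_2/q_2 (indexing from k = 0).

27/4

Using pₖ = aₖpₖ₋₁ + pₖ₋₂, qₖ = aₖqₖ₋₁ + qₖ₋₂ (with p₋₁=1, p₋₂=0, q₋₁=0, q₋₂=1):
  k=0: a=6, p=6, q=1
  k=1: a=1, p=7, q=1
  k=2: a=3, p=27, q=4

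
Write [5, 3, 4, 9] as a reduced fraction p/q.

Using pₖ = aₖpₖ₋₁ + pₖ₋₂ and qₖ = aₖqₖ₋₁ + qₖ₋₂:
  k=0: a=5, p=5, q=1
  k=1: a=3, p=16, q=3
  k=2: a=4, p=69, q=13
  k=3: a=9, p=637, q=120

637/120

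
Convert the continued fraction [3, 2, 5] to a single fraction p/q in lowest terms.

38/11

Using pₖ = aₖpₖ₋₁ + pₖ₋₂ and qₖ = aₖqₖ₋₁ + qₖ₋₂:
  k=0: a=3, p=3, q=1
  k=1: a=2, p=7, q=2
  k=2: a=5, p=38, q=11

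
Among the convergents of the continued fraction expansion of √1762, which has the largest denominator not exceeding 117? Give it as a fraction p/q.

√1762 = [41; 1, 40, 1, 82, …] (period length 4).
Convergents:
  p_0/q_0 = 41/1
  p_1/q_1 = 42/1
  p_2/q_2 = 1721/41
  p_3/q_3 = 1763/42
  p_4/q_4 = 146287/3485
q_3 = 42 ≤ 117 < 3485 = q_4, so the answer is 1763/42.

1763/42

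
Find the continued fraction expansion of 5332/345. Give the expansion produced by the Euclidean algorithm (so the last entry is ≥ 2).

5332 = 15×345 + 157
345 = 2×157 + 31
157 = 5×31 + 2
31 = 15×2 + 1
2 = 2×1 + 0  (stop)
So 5332/345 = [15; 2, 5, 15, 2].

[15; 2, 5, 15, 2]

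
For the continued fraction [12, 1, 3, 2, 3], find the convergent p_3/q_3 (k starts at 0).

115/9

Using pₖ = aₖpₖ₋₁ + pₖ₋₂, qₖ = aₖqₖ₋₁ + qₖ₋₂ (with p₋₁=1, p₋₂=0, q₋₁=0, q₋₂=1):
  k=0: a=12, p=12, q=1
  k=1: a=1, p=13, q=1
  k=2: a=3, p=51, q=4
  k=3: a=2, p=115, q=9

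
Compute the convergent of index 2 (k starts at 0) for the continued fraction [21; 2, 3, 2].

150/7

Using pₖ = aₖpₖ₋₁ + pₖ₋₂, qₖ = aₖqₖ₋₁ + qₖ₋₂ (with p₋₁=1, p₋₂=0, q₋₁=0, q₋₂=1):
  k=0: a=21, p=21, q=1
  k=1: a=2, p=43, q=2
  k=2: a=3, p=150, q=7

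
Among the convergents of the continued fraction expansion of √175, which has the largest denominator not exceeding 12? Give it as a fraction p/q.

119/9

√175 = [13; 4, 2, 1, 2, 4, 26, …] (period length 6).
Convergents:
  p_0/q_0 = 13/1
  p_1/q_1 = 53/4
  p_2/q_2 = 119/9
  p_3/q_3 = 172/13
q_2 = 9 ≤ 12 < 13 = q_3, so the answer is 119/9.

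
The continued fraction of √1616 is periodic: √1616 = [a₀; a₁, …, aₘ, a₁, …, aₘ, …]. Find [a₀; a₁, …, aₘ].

a₀ = ⌊√1616⌋ = 40.
With m₀=0, d₀=1 and mₖ₊₁ = dₖaₖ − mₖ, dₖ₊₁ = (n − mₖ₊₁²)/dₖ, aₖ₊₁ = ⌊(a₀+mₖ₊₁)/dₖ₊₁⌋:
  k=1: m=40, d=16, a=5
  k=2: m=40, d=1, a=80
d=1 and a=2a₀=80 at k=2, so the next step gives (m, d) = (40, 16) again — its k=1 value — and the period has length 2.

[40; 5, 80]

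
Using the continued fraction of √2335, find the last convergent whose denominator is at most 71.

√2335 = [48; 3, 9, 3, 96, …] (period length 4).
Convergents:
  p_0/q_0 = 48/1
  p_1/q_1 = 145/3
  p_2/q_2 = 1353/28
  p_3/q_3 = 4204/87
q_2 = 28 ≤ 71 < 87 = q_3, so the answer is 1353/28.

1353/28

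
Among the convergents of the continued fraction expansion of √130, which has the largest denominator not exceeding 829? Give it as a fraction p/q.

6499/570

√130 = [11; 2, 2, 22, …] (period length 3).
Convergents:
  p_0/q_0 = 11/1
  p_1/q_1 = 23/2
  p_2/q_2 = 57/5
  p_3/q_3 = 1277/112
  p_4/q_4 = 2611/229
  p_5/q_5 = 6499/570
  p_6/q_6 = 145589/12769
q_5 = 570 ≤ 829 < 12769 = q_6, so the answer is 6499/570.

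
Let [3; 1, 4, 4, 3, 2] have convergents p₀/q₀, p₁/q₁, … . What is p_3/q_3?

80/21

Using pₖ = aₖpₖ₋₁ + pₖ₋₂, qₖ = aₖqₖ₋₁ + qₖ₋₂ (with p₋₁=1, p₋₂=0, q₋₁=0, q₋₂=1):
  k=0: a=3, p=3, q=1
  k=1: a=1, p=4, q=1
  k=2: a=4, p=19, q=5
  k=3: a=4, p=80, q=21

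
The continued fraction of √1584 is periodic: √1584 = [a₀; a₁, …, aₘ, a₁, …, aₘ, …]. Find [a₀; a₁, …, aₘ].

a₀ = ⌊√1584⌋ = 39.

[39; 1, 3, 1, 78]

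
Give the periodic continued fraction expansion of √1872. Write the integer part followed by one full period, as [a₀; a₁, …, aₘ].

a₀ = ⌊√1872⌋ = 43.
With m₀=0, d₀=1 and mₖ₊₁ = dₖaₖ − mₖ, dₖ₊₁ = (n − mₖ₊₁²)/dₖ, aₖ₊₁ = ⌊(a₀+mₖ₊₁)/dₖ₊₁⌋:
  k=1: m=43, d=23, a=3
  k=2: m=26, d=52, a=1
  k=3: m=26, d=23, a=3
  k=4: m=43, d=1, a=86
d=1 and a=2a₀=86 at k=4, so the next step gives (m, d) = (43, 23) again — its k=1 value — and the period has length 4.

[43; 3, 1, 3, 86]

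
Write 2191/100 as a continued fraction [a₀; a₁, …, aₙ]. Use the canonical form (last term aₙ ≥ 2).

[21; 1, 10, 9]

2191 = 21×100 + 91
100 = 1×91 + 9
91 = 10×9 + 1
9 = 9×1 + 0  (stop)
So 2191/100 = [21; 1, 10, 9].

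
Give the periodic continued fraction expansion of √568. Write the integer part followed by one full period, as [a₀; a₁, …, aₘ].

[23; 1, 4, 1, 46]

a₀ = ⌊√568⌋ = 23.
With m₀=0, d₀=1 and mₖ₊₁ = dₖaₖ − mₖ, dₖ₊₁ = (n − mₖ₊₁²)/dₖ, aₖ₊₁ = ⌊(a₀+mₖ₊₁)/dₖ₊₁⌋:
  k=1: m=23, d=39, a=1
  k=2: m=16, d=8, a=4
  k=3: m=16, d=39, a=1
  k=4: m=23, d=1, a=46
d=1 and a=2a₀=46 at k=4, so the next step gives (m, d) = (23, 39) again — its k=1 value — and the period has length 4.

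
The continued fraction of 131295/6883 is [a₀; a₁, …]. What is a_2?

3

131295 = 19·6883 + 518   →  a_0 = 19
6883 = 13·518 + 149   →  a_1 = 13
518 = 3·149 + 71   →  a_2 = 3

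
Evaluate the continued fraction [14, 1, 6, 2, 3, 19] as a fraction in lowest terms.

14910/1003

Using pₖ = aₖpₖ₋₁ + pₖ₋₂ and qₖ = aₖqₖ₋₁ + qₖ₋₂:
  k=0: a=14, p=14, q=1
  k=1: a=1, p=15, q=1
  k=2: a=6, p=104, q=7
  k=3: a=2, p=223, q=15
  k=4: a=3, p=773, q=52
  k=5: a=19, p=14910, q=1003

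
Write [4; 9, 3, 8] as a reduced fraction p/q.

957/233

Using pₖ = aₖpₖ₋₁ + pₖ₋₂ and qₖ = aₖqₖ₋₁ + qₖ₋₂:
  k=0: a=4, p=4, q=1
  k=1: a=9, p=37, q=9
  k=2: a=3, p=115, q=28
  k=3: a=8, p=957, q=233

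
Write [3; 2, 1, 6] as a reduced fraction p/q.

Fold from the inside: start with 6/1.
  1 + 1/6 = 7/6
  2 + 6/7 = 20/7
  3 + 7/20 = 67/20

67/20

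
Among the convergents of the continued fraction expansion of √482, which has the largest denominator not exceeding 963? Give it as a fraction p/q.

20747/945

√482 = [21; 1, 20, 1, 42, …] (period length 4).
Convergents:
  p_0/q_0 = 21/1
  p_1/q_1 = 22/1
  p_2/q_2 = 461/21
  p_3/q_3 = 483/22
  p_4/q_4 = 20747/945
  p_5/q_5 = 21230/967
q_4 = 945 ≤ 963 < 967 = q_5, so the answer is 20747/945.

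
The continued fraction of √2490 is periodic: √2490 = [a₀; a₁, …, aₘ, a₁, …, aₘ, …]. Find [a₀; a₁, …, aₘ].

a₀ = ⌊√2490⌋ = 49.
With m₀=0, d₀=1 and mₖ₊₁ = dₖaₖ − mₖ, dₖ₊₁ = (n − mₖ₊₁²)/dₖ, aₖ₊₁ = ⌊(a₀+mₖ₊₁)/dₖ₊₁⌋:
  k=1: m=49, d=89, a=1
  k=2: m=40, d=10, a=8
  k=3: m=40, d=89, a=1
  k=4: m=49, d=1, a=98
d=1 and a=2a₀=98 at k=4, so the next step gives (m, d) = (49, 89) again — its k=1 value — and the period has length 4.

[49; 1, 8, 1, 98]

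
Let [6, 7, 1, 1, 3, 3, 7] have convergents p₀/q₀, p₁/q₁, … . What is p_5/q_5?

Using pₖ = aₖpₖ₋₁ + pₖ₋₂, qₖ = aₖqₖ₋₁ + qₖ₋₂ (with p₋₁=1, p₋₂=0, q₋₁=0, q₋₂=1):
  k=0: a=6, p=6, q=1
  k=1: a=7, p=43, q=7
  k=2: a=1, p=49, q=8
  k=3: a=1, p=92, q=15
  k=4: a=3, p=325, q=53
  k=5: a=3, p=1067, q=174

1067/174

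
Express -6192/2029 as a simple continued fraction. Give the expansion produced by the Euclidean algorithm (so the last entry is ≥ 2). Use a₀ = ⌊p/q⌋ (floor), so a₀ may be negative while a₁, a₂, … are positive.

-6192 = -4×2029 + 1924
2029 = 1×1924 + 105
1924 = 18×105 + 34
105 = 3×34 + 3
34 = 11×3 + 1
3 = 3×1 + 0  (stop)
So -6192/2029 = [-4; 1, 18, 3, 11, 3].

[-4; 1, 18, 3, 11, 3]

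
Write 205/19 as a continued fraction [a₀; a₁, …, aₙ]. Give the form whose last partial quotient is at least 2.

205 = 10×19 + 15
19 = 1×15 + 4
15 = 3×4 + 3
4 = 1×3 + 1
3 = 3×1 + 0  (stop)
So 205/19 = [10; 1, 3, 1, 3].

[10; 1, 3, 1, 3]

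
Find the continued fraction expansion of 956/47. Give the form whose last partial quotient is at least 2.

[20; 2, 1, 15]

956 = 20*47 + 16
47 = 2*16 + 15
16 = 1*15 + 1
15 = 15*1 + 0  (stop)
So 956/47 = [20; 2, 1, 15].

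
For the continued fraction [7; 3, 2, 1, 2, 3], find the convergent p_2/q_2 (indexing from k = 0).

Using pₖ = aₖpₖ₋₁ + pₖ₋₂, qₖ = aₖqₖ₋₁ + qₖ₋₂ (with p₋₁=1, p₋₂=0, q₋₁=0, q₋₂=1):
  k=0: a=7, p=7, q=1
  k=1: a=3, p=22, q=3
  k=2: a=2, p=51, q=7

51/7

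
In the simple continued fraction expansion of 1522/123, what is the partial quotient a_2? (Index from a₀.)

1522 = 12·123 + 46   →  a_0 = 12
123 = 2·46 + 31   →  a_1 = 2
46 = 1·31 + 15   →  a_2 = 1

1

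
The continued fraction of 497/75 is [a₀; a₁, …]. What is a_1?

497 = 6·75 + 47   →  a_0 = 6
75 = 1·47 + 28   →  a_1 = 1

1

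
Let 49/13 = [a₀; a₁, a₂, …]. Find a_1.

49 = 3·13 + 10   →  a_0 = 3
13 = 1·10 + 3   →  a_1 = 1

1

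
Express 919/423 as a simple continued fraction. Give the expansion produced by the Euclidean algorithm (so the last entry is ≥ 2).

919 = 2·423 + 73
423 = 5·73 + 58
73 = 1·58 + 15
58 = 3·15 + 13
15 = 1·13 + 2
13 = 6·2 + 1
2 = 2·1 + 0  (stop)
So 919/423 = [2; 5, 1, 3, 1, 6, 2].

[2; 5, 1, 3, 1, 6, 2]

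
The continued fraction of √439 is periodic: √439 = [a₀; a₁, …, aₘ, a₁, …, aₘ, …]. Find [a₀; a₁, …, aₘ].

[20; 1, 19, 1, 40]

a₀ = ⌊√439⌋ = 20.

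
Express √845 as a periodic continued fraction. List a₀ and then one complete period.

a₀ = ⌊√845⌋ = 29.
With m₀=0, d₀=1 and mₖ₊₁ = dₖaₖ − mₖ, dₖ₊₁ = (n − mₖ₊₁²)/dₖ, aₖ₊₁ = ⌊(a₀+mₖ₊₁)/dₖ₊₁⌋:
  k=1: m=29, d=4, a=14
  k=2: m=27, d=29, a=1
  k=3: m=2, d=29, a=1
  k=4: m=27, d=4, a=14
  k=5: m=29, d=1, a=58
d=1 and a=2a₀=58 at k=5, so the next step gives (m, d) = (29, 4) again — its k=1 value — and the period has length 5.

[29; 14, 1, 1, 14, 58]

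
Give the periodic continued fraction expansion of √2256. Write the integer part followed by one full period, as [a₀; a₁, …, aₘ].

a₀ = ⌊√2256⌋ = 47.

[47; 2, 94]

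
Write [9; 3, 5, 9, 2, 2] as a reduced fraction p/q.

Using pₖ = aₖpₖ₋₁ + pₖ₋₂ and qₖ = aₖqₖ₋₁ + qₖ₋₂:
  k=0: a=9, p=9, q=1
  k=1: a=3, p=28, q=3
  k=2: a=5, p=149, q=16
  k=3: a=9, p=1369, q=147
  k=4: a=2, p=2887, q=310
  k=5: a=2, p=7143, q=767

7143/767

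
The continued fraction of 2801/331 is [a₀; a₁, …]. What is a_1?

2801 = 8·331 + 153   →  a_0 = 8
331 = 2·153 + 25   →  a_1 = 2

2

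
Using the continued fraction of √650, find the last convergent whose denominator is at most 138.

√650 = [25; 2, 50, …] (period length 2).
Convergents:
  p_0/q_0 = 25/1
  p_1/q_1 = 51/2
  p_2/q_2 = 2575/101
  p_3/q_3 = 5201/204
q_2 = 101 ≤ 138 < 204 = q_3, so the answer is 2575/101.

2575/101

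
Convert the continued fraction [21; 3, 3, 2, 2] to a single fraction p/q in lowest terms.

1193/56

Fold from the inside: start with 2/1.
  2 + 1/2 = 5/2
  3 + 2/5 = 17/5
  3 + 5/17 = 56/17
  21 + 17/56 = 1193/56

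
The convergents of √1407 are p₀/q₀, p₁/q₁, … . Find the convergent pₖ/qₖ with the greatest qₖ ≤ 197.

√1407 = [37; 1, 1, 24, 1, 1, 74, …] (period length 6).
Convergents:
  p_0/q_0 = 37/1
  p_1/q_1 = 38/1
  p_2/q_2 = 75/2
  p_3/q_3 = 1838/49
  p_4/q_4 = 1913/51
  p_5/q_5 = 3751/100
  p_6/q_6 = 279487/7451
q_5 = 100 ≤ 197 < 7451 = q_6, so the answer is 3751/100.

3751/100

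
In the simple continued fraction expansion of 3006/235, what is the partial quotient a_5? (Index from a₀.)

1

3006 = 12·235 + 186   →  a_0 = 12
235 = 1·186 + 49   →  a_1 = 1
186 = 3·49 + 39   →  a_2 = 3
49 = 1·39 + 10   →  a_3 = 1
39 = 3·10 + 9   →  a_4 = 3
10 = 1·9 + 1   →  a_5 = 1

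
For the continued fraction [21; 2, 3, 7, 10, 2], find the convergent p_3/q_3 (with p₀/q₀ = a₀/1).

Using pₖ = aₖpₖ₋₁ + pₖ₋₂, qₖ = aₖqₖ₋₁ + qₖ₋₂ (with p₋₁=1, p₋₂=0, q₋₁=0, q₋₂=1):
  k=0: a=21, p=21, q=1
  k=1: a=2, p=43, q=2
  k=2: a=3, p=150, q=7
  k=3: a=7, p=1093, q=51

1093/51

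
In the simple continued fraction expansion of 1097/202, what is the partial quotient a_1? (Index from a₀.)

1097 = 5·202 + 87   →  a_0 = 5
202 = 2·87 + 28   →  a_1 = 2

2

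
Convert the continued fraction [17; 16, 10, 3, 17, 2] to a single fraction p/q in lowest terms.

303484/17787

Using pₖ = aₖpₖ₋₁ + pₖ₋₂ and qₖ = aₖqₖ₋₁ + qₖ₋₂:
  k=0: a=17, p=17, q=1
  k=1: a=16, p=273, q=16
  k=2: a=10, p=2747, q=161
  k=3: a=3, p=8514, q=499
  k=4: a=17, p=147485, q=8644
  k=5: a=2, p=303484, q=17787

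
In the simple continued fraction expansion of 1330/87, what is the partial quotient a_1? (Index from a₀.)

3

1330 = 15·87 + 25   →  a_0 = 15
87 = 3·25 + 12   →  a_1 = 3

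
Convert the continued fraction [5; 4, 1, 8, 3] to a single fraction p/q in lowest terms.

Using pₖ = aₖpₖ₋₁ + pₖ₋₂ and qₖ = aₖqₖ₋₁ + qₖ₋₂:
  k=0: a=5, p=5, q=1
  k=1: a=4, p=21, q=4
  k=2: a=1, p=26, q=5
  k=3: a=8, p=229, q=44
  k=4: a=3, p=713, q=137

713/137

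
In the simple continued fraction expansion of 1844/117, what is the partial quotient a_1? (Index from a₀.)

1844 = 15·117 + 89   →  a_0 = 15
117 = 1·89 + 28   →  a_1 = 1

1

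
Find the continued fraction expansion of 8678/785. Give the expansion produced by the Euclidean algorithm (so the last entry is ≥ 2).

8678 = 11·785 + 43
785 = 18·43 + 11
43 = 3·11 + 10
11 = 1·10 + 1
10 = 10·1 + 0  (stop)
So 8678/785 = [11; 18, 3, 1, 10].

[11; 18, 3, 1, 10]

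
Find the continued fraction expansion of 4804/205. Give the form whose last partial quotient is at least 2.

4804 = 23×205 + 89
205 = 2×89 + 27
89 = 3×27 + 8
27 = 3×8 + 3
8 = 2×3 + 2
3 = 1×2 + 1
2 = 2×1 + 0  (stop)
So 4804/205 = [23; 2, 3, 3, 2, 1, 2].

[23; 2, 3, 3, 2, 1, 2]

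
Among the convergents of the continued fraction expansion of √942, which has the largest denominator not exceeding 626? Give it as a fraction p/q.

8072/263

√942 = [30; 1, 2, 4, 20, 4, 2, 1, 60, …] (period length 8).
Convergents:
  p_0/q_0 = 30/1
  p_1/q_1 = 31/1
  p_2/q_2 = 92/3
  p_3/q_3 = 399/13
  p_4/q_4 = 8072/263
  p_5/q_5 = 32687/1065
q_4 = 263 ≤ 626 < 1065 = q_5, so the answer is 8072/263.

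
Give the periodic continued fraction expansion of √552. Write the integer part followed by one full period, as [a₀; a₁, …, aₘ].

a₀ = ⌊√552⌋ = 23.
With m₀=0, d₀=1 and mₖ₊₁ = dₖaₖ − mₖ, dₖ₊₁ = (n − mₖ₊₁²)/dₖ, aₖ₊₁ = ⌊(a₀+mₖ₊₁)/dₖ₊₁⌋:
  k=1: m=23, d=23, a=2
  k=2: m=23, d=1, a=46
d=1 and a=2a₀=46 at k=2, so the next step gives (m, d) = (23, 23) again — its k=1 value — and the period has length 2.

[23; 2, 46]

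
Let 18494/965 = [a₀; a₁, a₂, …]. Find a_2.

14

18494 = 19·965 + 159   →  a_0 = 19
965 = 6·159 + 11   →  a_1 = 6
159 = 14·11 + 5   →  a_2 = 14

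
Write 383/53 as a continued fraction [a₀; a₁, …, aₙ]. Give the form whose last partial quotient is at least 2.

383 = 7×53 + 12
53 = 4×12 + 5
12 = 2×5 + 2
5 = 2×2 + 1
2 = 2×1 + 0  (stop)
So 383/53 = [7; 4, 2, 2, 2].

[7; 4, 2, 2, 2]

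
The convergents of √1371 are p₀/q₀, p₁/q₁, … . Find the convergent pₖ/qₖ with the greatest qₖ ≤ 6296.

√1371 = [37; 37, 74, …] (period length 2).
Convergents:
  p_0/q_0 = 37/1
  p_1/q_1 = 1370/37
  p_2/q_2 = 101417/2739
  p_3/q_3 = 3753799/101380
q_2 = 2739 ≤ 6296 < 101380 = q_3, so the answer is 101417/2739.

101417/2739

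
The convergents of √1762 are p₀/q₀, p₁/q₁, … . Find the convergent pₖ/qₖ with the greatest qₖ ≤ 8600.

√1762 = [41; 1, 40, 1, 82, …] (period length 4).
Convergents:
  p_0/q_0 = 41/1
  p_1/q_1 = 42/1
  p_2/q_2 = 1721/41
  p_3/q_3 = 1763/42
  p_4/q_4 = 146287/3485
  p_5/q_5 = 148050/3527
  p_6/q_6 = 6068287/144565
q_5 = 3527 ≤ 8600 < 144565 = q_6, so the answer is 148050/3527.

148050/3527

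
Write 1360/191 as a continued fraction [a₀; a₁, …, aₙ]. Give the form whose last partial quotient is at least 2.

1360 = 7*191 + 23
191 = 8*23 + 7
23 = 3*7 + 2
7 = 3*2 + 1
2 = 2*1 + 0  (stop)
So 1360/191 = [7; 8, 3, 3, 2].

[7; 8, 3, 3, 2]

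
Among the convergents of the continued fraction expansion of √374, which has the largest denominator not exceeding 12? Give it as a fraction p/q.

58/3

√374 = [19; 2, 1, 18, 1, 2, 38, …] (period length 6).
Convergents:
  p_0/q_0 = 19/1
  p_1/q_1 = 39/2
  p_2/q_2 = 58/3
  p_3/q_3 = 1083/56
q_2 = 3 ≤ 12 < 56 = q_3, so the answer is 58/3.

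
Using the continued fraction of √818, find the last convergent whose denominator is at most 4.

86/3

√818 = [28; 1, 1, 1, 1, 56, …] (period length 5).
Convergents:
  p_0/q_0 = 28/1
  p_1/q_1 = 29/1
  p_2/q_2 = 57/2
  p_3/q_3 = 86/3
  p_4/q_4 = 143/5
q_3 = 3 ≤ 4 < 5 = q_4, so the answer is 86/3.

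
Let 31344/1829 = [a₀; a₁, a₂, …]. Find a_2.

3

31344 = 17·1829 + 251   →  a_0 = 17
1829 = 7·251 + 72   →  a_1 = 7
251 = 3·72 + 35   →  a_2 = 3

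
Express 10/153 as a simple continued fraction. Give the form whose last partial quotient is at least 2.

[0; 15, 3, 3]

10 = 0*153 + 10
153 = 15*10 + 3
10 = 3*3 + 1
3 = 3*1 + 0  (stop)
So 10/153 = [0; 15, 3, 3].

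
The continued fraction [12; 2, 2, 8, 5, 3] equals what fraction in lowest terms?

Fold from the inside: start with 3/1.
  5 + 1/3 = 16/3
  8 + 3/16 = 131/16
  2 + 16/131 = 278/131
  2 + 131/278 = 687/278
  12 + 278/687 = 8522/687

8522/687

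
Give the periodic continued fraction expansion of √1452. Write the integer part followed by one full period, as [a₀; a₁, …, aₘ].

[38; 9, 1, 1, 18, 1, 1, 9, 76]

a₀ = ⌊√1452⌋ = 38.
With m₀=0, d₀=1 and mₖ₊₁ = dₖaₖ − mₖ, dₖ₊₁ = (n − mₖ₊₁²)/dₖ, aₖ₊₁ = ⌊(a₀+mₖ₊₁)/dₖ₊₁⌋:
  k=1: m=38, d=8, a=9
  k=2: m=34, d=37, a=1
  k=3: m=3, d=39, a=1
  k=4: m=36, d=4, a=18
  k=5: m=36, d=39, a=1
  k=6: m=3, d=37, a=1
  k=7: m=34, d=8, a=9
  k=8: m=38, d=1, a=76
d=1 and a=2a₀=76 at k=8, so the next step gives (m, d) = (38, 8) again — its k=1 value — and the period has length 8.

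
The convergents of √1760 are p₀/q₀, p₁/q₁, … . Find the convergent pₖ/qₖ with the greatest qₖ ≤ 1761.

√1760 = [41; 1, 19, 1, 82, …] (period length 4).
Convergents:
  p_0/q_0 = 41/1
  p_1/q_1 = 42/1
  p_2/q_2 = 839/20
  p_3/q_3 = 881/21
  p_4/q_4 = 73081/1742
  p_5/q_5 = 73962/1763
q_4 = 1742 ≤ 1761 < 1763 = q_5, so the answer is 73081/1742.

73081/1742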